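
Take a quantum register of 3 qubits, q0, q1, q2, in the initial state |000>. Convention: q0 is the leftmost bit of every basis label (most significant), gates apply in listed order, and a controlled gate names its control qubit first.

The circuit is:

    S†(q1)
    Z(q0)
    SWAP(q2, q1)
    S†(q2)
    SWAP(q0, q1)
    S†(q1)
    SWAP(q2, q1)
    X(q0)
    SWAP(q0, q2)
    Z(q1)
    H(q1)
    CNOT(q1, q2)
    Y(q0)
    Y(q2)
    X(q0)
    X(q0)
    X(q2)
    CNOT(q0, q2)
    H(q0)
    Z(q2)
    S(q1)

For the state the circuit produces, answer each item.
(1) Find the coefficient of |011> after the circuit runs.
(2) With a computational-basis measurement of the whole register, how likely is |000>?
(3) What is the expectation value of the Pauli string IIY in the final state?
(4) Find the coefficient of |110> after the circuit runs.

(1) |011> carries amplitude I/2 in the final state. Key observation: gates 15-16 undo each other exactly, leaving only the rest of the circuit to track.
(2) The probability of measuring |000> is 1/4.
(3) The observable IIY averages to 0.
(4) |110> carries amplitude 0 in the final state.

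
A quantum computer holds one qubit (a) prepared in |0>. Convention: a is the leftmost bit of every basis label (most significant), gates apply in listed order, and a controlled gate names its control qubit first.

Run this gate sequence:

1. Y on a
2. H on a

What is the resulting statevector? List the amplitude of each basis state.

After the circuit, the state carries amplitude sqrt(2)*I/2 on |0>, -sqrt(2)*I/2 on |1>.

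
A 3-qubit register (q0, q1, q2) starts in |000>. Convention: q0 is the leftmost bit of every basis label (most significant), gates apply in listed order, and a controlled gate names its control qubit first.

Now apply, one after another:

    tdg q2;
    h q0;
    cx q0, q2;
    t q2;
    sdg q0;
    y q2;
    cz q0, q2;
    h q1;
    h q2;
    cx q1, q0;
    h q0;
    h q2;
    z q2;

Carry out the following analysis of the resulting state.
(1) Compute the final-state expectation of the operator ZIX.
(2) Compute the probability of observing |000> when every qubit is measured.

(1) In the final state, ZIX has expectation sqrt(2)/2.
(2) A full measurement returns |000> with probability 1/8.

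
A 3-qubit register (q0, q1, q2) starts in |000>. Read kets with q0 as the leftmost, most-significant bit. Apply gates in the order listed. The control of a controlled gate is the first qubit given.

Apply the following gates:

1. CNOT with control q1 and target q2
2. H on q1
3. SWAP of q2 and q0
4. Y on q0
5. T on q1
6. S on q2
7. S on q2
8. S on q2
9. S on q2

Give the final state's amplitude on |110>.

The amplitude on |110> is sqrt(2)*exp(3*I*pi/4)/2. Key observation: steps 6-9 multiply out to the identity, so the circuit reduces to the remaining gates.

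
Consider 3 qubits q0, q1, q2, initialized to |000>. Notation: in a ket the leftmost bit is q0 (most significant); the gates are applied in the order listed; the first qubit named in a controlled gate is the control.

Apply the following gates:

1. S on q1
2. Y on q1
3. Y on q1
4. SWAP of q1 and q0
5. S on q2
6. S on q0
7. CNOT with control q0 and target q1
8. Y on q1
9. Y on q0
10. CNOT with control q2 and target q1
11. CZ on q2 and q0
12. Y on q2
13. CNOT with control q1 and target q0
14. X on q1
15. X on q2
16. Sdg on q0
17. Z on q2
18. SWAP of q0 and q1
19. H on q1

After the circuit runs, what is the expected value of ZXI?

In the final state, ZXI has expectation 1.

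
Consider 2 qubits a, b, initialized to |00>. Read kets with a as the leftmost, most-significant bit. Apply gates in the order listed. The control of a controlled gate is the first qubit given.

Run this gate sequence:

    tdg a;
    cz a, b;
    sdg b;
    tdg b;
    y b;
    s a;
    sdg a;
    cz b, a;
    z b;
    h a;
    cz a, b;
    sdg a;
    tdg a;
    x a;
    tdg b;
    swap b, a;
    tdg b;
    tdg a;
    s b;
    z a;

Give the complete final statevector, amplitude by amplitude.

After the circuit, the state carries amplitude 0 on |00>, 0 on |01>, sqrt(2)*exp(I*pi/4)/2 on |10>, sqrt(2)*exp(I*pi/4)/2 on |11>.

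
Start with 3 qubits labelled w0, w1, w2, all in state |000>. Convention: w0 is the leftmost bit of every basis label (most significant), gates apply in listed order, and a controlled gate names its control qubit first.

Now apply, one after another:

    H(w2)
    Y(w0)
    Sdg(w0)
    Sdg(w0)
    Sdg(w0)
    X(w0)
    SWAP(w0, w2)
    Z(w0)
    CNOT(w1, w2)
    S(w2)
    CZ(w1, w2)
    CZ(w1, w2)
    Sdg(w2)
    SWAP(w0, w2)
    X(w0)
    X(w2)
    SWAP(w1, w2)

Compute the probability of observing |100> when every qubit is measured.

Outcome |100> occurs with probability 1/2. Key observation: steps 10-13 multiply out to the identity, so the circuit reduces to the remaining gates.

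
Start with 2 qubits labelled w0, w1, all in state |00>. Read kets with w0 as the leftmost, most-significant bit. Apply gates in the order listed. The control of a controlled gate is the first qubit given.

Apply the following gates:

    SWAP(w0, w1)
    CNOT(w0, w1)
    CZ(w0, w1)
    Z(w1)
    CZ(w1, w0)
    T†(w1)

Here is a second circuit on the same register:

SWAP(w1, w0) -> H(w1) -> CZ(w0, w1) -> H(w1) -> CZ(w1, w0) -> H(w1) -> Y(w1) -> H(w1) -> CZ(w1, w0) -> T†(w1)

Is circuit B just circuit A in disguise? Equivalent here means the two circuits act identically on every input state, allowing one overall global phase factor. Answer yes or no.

No — the two circuits implement different unitaries, even allowing a global phase.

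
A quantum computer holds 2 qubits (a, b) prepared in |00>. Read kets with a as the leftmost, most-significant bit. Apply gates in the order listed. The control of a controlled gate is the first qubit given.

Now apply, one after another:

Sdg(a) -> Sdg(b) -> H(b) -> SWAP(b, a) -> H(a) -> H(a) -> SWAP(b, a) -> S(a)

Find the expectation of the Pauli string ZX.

The observable ZX averages to 1.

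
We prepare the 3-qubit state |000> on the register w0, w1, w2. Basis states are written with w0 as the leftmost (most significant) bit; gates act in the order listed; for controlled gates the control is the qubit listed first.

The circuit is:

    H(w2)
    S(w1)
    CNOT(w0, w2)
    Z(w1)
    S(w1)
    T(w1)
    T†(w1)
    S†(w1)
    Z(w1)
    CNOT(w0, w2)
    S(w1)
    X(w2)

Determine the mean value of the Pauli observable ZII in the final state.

The observable ZII averages to 1. Key observation: steps 3-10 multiply out to the identity, so the circuit reduces to the remaining gates.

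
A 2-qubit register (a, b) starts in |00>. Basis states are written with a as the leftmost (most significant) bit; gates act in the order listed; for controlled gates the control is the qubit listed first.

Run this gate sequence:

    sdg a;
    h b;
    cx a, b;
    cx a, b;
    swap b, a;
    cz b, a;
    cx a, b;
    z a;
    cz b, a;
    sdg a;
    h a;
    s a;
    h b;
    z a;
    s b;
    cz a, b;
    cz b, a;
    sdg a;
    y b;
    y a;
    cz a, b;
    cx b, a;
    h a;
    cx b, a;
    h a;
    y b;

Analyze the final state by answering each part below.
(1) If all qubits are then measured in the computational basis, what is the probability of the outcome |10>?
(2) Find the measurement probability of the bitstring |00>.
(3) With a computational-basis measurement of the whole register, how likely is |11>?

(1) The probability of measuring |10> is 1/4.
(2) Outcome |00> occurs with probability 1/4.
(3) A full measurement returns |11> with probability 1/4.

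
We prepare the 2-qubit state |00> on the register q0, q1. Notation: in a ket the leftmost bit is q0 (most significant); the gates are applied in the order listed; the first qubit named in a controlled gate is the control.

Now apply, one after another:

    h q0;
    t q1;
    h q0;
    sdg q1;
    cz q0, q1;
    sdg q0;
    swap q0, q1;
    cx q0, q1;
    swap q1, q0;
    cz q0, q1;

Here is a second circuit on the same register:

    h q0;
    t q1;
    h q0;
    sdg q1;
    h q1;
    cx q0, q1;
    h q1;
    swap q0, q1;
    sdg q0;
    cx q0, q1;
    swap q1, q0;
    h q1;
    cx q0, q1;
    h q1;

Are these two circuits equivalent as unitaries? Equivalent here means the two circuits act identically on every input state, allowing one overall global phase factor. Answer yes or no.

No — the two circuits implement different unitaries, even allowing a global phase.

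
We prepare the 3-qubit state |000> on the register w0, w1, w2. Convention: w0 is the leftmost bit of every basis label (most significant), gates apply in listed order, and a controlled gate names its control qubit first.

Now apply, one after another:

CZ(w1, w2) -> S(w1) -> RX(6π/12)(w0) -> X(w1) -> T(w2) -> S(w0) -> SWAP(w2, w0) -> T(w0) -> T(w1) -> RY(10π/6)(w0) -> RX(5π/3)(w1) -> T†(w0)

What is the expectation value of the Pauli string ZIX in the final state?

The observable ZIX averages to 1/2.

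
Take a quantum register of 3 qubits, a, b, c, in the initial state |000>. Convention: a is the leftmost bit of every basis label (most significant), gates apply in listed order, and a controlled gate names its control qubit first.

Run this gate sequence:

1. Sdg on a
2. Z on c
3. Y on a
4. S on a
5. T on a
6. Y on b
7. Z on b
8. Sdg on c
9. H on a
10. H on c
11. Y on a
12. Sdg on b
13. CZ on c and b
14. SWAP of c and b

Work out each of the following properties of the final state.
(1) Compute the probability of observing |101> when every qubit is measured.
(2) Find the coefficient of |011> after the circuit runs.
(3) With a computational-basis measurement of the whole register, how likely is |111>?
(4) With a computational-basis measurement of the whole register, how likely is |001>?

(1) Outcome |101> occurs with probability 1/4.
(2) The amplitude on |011> is -exp(3*I*pi/4)/2.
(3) A full measurement returns |111> with probability 1/4.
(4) A full measurement returns |001> with probability 1/4.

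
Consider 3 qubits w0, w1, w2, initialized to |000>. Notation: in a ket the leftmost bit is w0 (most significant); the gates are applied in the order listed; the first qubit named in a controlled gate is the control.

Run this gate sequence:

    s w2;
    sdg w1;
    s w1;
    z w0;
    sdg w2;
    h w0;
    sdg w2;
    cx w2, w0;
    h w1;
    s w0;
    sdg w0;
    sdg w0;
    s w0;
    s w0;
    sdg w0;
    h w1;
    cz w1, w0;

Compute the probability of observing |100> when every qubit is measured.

Outcome |100> occurs with probability 1/2. Key observation: steps 9-16 multiply out to the identity, so the circuit reduces to the remaining gates.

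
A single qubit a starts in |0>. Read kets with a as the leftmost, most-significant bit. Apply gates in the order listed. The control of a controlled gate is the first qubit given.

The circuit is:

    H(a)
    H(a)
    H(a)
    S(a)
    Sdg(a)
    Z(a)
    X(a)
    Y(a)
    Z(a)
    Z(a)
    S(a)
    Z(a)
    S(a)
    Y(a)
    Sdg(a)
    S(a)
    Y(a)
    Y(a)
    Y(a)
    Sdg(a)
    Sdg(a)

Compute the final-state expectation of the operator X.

The observable X averages to -1.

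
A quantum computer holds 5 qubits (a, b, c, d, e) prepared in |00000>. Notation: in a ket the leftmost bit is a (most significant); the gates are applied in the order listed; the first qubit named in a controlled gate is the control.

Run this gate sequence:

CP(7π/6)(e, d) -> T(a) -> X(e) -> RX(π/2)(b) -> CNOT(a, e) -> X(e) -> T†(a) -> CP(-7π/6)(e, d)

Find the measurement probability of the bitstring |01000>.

A full measurement returns |01000> with probability 1/2.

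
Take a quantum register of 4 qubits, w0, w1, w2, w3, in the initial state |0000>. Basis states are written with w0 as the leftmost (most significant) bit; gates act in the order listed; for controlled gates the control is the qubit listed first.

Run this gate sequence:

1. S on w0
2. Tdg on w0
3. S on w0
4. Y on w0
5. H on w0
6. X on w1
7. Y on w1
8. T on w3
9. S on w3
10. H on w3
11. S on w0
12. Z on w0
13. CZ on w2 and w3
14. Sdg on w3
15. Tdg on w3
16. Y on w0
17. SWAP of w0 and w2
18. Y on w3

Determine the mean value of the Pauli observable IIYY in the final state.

The expectation value of IIYY is -sqrt(2)/2.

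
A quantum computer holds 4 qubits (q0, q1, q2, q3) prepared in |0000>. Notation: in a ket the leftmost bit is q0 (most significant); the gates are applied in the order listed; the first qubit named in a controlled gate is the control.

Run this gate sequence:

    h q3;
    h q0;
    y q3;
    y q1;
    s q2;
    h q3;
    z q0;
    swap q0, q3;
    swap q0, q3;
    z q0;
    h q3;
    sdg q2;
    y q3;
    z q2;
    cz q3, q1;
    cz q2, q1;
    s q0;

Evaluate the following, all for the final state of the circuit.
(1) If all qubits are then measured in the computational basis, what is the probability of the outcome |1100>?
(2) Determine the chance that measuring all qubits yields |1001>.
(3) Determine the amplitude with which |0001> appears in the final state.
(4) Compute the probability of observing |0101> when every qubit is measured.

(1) The probability of measuring |1100> is 1/4. Key observation: the block from step 5 through step 12 cancels to the identity and can be dropped.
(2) A full measurement returns |1001> with probability 0.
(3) |0001> carries amplitude 0 in the final state.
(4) The probability of measuring |0101> is 1/4.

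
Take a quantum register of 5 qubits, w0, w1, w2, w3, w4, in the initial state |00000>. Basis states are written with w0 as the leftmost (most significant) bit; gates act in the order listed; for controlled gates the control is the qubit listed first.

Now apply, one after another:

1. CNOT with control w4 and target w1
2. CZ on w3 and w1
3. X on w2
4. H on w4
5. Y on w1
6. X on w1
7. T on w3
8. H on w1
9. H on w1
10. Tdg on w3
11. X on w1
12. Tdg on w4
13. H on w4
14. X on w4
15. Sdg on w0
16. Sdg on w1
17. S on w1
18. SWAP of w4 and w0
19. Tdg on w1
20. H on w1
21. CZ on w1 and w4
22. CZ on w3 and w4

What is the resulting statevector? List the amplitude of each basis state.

The resulting statevector has amplitude sqrt(2)*(-1 + exp(I*pi/4))/4 on |00100>, sqrt(2)*(1 - exp(I*pi/4))/4 on |01100>, sqrt(2)*(1 + exp(I*pi/4))/4 on |10100>, sqrt(2)*(-1 - exp(I*pi/4))/4 on |11100>, and 0 on every other basis state. Key observation: steps 6-11 multiply out to the identity, so the circuit reduces to the remaining gates.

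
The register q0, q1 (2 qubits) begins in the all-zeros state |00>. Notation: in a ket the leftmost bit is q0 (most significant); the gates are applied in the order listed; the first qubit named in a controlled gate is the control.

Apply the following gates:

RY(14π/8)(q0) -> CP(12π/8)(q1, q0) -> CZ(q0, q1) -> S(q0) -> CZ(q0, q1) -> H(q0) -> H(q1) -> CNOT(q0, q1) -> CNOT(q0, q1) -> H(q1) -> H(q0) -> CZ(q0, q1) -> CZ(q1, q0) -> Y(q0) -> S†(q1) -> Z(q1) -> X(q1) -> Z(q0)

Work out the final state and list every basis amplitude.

After the circuit, the state carries amplitude 0 on |00>, sqrt(2 - sqrt(2))/2 on |01>, 0 on |10>, I*sqrt(sqrt(2) + 2)/2 on |11>.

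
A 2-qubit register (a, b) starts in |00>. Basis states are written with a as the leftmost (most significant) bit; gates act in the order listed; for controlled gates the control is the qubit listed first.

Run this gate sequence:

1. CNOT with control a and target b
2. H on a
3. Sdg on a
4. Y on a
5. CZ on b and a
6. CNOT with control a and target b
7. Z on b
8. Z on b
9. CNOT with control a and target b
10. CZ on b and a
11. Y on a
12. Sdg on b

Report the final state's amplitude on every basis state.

The final amplitudes are sqrt(2)/2 on |00>, 0 on |01>, -sqrt(2)*I/2 on |10>, 0 on |11>. Key observation: steps 4-11 multiply out to the identity, so the circuit reduces to the remaining gates.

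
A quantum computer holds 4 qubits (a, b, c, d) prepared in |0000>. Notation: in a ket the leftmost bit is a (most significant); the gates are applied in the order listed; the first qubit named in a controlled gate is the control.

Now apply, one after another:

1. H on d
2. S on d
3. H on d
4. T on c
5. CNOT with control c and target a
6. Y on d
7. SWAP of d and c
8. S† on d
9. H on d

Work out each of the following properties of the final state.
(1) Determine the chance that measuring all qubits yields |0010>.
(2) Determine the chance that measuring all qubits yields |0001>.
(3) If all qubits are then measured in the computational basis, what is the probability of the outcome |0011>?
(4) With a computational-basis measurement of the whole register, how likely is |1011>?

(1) The probability of measuring |0010> is 1/4.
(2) A full measurement returns |0001> with probability 1/4.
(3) A full measurement returns |0011> with probability 1/4.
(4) A full measurement returns |1011> with probability 0.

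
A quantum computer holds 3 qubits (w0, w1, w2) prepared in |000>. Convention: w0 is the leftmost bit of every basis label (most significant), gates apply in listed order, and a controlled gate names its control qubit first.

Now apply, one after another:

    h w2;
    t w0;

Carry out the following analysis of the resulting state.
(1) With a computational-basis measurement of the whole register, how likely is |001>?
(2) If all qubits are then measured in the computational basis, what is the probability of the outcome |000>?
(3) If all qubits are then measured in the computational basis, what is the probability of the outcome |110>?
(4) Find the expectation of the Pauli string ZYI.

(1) A full measurement returns |001> with probability 1/2.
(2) A full measurement returns |000> with probability 1/2.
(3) A full measurement returns |110> with probability 0.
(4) The observable ZYI averages to 0.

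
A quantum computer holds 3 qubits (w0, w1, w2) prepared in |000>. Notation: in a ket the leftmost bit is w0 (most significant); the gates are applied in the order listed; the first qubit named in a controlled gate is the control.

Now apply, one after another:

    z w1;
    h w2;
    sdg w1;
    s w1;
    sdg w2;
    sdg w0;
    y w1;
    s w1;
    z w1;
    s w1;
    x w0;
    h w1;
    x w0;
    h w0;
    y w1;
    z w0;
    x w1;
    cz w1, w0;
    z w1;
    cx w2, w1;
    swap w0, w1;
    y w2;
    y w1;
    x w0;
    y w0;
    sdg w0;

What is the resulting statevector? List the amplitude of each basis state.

After the circuit, the state carries amplitude sqrt(2)/4 on |000>, -sqrt(2)*I/4 on |001>, -sqrt(2)/4 on |010>, -sqrt(2)*I/4 on |011>, sqrt(2)*I/4 on |100>, sqrt(2)/4 on |101>, sqrt(2)*I/4 on |110>, -sqrt(2)/4 on |111>.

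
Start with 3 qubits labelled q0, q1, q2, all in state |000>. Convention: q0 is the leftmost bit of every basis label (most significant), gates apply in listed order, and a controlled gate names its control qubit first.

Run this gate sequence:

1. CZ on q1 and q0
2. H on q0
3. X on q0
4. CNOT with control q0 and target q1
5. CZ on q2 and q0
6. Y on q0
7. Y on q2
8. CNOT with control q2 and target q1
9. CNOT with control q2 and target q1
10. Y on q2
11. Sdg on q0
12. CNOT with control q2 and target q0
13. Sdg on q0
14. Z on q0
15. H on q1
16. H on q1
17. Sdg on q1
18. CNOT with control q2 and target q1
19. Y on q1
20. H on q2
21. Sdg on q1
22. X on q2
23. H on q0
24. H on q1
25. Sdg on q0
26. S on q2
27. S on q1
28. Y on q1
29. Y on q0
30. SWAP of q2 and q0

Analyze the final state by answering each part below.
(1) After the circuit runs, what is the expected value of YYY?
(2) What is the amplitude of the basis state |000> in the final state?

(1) In the final state, YYY has expectation -1. Key observation: the block from step 7 through step 10 cancels to the identity and can be dropped.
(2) The amplitude on |000> is -I/2.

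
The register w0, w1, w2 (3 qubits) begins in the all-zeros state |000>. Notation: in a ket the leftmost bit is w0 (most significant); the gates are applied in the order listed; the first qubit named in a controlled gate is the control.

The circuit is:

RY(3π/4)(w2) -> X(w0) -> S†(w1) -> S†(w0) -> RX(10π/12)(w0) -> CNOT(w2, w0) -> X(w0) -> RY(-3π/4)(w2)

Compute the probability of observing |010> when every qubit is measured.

Outcome |010> occurs with probability 0.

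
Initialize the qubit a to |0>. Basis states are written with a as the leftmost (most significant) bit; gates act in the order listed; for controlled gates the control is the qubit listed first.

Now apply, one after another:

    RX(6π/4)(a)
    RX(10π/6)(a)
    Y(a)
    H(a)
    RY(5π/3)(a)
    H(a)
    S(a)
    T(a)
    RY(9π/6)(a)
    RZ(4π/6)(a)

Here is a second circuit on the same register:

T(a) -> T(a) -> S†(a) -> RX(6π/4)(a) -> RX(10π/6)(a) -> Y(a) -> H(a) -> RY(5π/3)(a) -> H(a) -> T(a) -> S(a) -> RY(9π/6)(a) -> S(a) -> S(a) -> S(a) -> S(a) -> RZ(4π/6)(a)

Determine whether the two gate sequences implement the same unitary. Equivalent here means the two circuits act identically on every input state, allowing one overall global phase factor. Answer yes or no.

Yes — the two circuits implement the same unitary up to a global phase.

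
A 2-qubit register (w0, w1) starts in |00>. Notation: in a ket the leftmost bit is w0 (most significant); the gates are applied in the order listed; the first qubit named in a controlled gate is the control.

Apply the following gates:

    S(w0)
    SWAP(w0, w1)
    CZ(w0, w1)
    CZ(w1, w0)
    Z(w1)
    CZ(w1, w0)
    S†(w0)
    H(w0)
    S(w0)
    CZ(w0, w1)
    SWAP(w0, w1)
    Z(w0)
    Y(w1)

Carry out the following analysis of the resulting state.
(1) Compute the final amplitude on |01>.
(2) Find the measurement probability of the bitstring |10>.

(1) The final state's coefficient on |01> equals sqrt(2)*I/2.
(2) The probability of measuring |10> is 0.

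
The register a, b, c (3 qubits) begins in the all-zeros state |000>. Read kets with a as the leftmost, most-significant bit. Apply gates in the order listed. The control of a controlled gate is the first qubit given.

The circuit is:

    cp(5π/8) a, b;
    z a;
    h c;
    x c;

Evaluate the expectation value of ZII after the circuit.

The expectation value of ZII is 1.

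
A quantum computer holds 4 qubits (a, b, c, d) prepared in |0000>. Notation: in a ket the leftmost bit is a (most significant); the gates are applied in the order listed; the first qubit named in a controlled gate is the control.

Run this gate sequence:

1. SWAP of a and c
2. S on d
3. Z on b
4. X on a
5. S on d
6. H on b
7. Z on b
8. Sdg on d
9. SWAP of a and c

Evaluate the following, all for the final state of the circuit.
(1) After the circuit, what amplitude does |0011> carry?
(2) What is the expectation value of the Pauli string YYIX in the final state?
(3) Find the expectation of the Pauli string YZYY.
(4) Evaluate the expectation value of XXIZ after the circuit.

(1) |0011> carries amplitude 0 in the final state.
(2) The observable YYIX averages to 0.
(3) The observable YZYY averages to 0.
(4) The expectation value of XXIZ is 0.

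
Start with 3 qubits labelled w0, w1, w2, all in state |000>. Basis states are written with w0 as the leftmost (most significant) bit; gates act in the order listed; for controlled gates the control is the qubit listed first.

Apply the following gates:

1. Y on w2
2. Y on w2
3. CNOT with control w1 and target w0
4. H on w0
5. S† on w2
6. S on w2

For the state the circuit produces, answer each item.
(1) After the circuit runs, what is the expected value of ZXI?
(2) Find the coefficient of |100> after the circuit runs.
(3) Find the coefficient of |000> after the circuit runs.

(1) In the final state, ZXI has expectation 0.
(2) The final state's coefficient on |100> equals sqrt(2)/2.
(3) |000> carries amplitude sqrt(2)/2 in the final state.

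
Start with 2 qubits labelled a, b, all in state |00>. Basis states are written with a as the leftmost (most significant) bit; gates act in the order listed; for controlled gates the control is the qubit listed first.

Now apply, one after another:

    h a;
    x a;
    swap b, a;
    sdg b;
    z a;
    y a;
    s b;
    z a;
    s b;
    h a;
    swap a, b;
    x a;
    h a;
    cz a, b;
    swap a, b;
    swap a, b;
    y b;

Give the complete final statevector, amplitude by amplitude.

The resulting statevector has amplitude sqrt(2)*(1 + I)/4 on |00>, sqrt(2)*(1 + I)/4 on |01>, sqrt(2)*(1 - I)/4 on |10>, sqrt(2)*(-1 + I)/4 on |11>. Key observation: gates 15-16 undo each other exactly, leaving only the rest of the circuit to track.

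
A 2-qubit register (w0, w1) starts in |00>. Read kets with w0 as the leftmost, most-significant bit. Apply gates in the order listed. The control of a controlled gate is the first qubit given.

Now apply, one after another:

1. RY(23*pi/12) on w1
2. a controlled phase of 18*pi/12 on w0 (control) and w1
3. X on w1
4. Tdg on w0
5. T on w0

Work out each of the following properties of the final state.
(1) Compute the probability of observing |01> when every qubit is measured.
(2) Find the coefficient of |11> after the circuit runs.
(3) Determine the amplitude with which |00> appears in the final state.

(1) The probability of measuring |01> is sqrt(2)/8 + sqrt(6)/8 + 1/2.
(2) The final state's coefficient on |11> equals 0.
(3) |00> carries amplitude -sqrt(6 - 3*sqrt(2))/4 + sqrt(sqrt(2) + 2)/4 in the final state.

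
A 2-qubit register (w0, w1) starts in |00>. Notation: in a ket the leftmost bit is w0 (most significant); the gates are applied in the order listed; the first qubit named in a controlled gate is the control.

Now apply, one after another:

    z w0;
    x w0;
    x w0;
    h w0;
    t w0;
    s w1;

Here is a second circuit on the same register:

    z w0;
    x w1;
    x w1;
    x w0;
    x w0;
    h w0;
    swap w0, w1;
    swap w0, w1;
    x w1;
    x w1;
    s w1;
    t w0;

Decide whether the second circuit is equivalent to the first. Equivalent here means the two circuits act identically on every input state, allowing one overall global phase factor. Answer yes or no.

Yes: on every input state the two circuits agree up to one overall phase factor.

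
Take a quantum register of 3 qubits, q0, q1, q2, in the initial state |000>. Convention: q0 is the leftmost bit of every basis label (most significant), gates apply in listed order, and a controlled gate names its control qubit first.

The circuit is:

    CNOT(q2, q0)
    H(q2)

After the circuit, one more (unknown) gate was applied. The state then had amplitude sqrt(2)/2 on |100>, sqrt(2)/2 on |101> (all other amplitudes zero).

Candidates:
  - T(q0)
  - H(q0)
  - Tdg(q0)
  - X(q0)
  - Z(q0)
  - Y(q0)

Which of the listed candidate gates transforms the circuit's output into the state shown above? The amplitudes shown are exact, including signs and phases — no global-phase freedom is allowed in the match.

The applied gate was X(q0).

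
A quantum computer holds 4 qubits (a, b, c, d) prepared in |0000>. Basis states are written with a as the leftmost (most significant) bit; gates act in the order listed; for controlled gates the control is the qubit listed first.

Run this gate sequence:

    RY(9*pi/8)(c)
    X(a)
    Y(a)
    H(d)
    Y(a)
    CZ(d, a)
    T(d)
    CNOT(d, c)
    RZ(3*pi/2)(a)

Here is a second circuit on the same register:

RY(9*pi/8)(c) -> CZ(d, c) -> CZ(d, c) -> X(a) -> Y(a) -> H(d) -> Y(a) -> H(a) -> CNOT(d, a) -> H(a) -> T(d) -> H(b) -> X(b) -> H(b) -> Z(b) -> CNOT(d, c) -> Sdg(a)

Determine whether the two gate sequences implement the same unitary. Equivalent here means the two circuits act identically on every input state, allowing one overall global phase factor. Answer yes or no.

Yes — the two circuits implement the same unitary up to a global phase.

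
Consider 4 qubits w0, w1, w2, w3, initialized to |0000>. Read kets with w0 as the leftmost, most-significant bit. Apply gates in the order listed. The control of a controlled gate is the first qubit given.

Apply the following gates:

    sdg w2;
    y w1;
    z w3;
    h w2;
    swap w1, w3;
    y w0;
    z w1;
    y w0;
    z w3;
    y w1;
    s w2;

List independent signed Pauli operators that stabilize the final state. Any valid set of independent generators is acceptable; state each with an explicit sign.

One valid set of independent stabilizer generators is +IIYI, +ZIII, -IZII, -IIIZ (any independent generating set of the same group is equally correct).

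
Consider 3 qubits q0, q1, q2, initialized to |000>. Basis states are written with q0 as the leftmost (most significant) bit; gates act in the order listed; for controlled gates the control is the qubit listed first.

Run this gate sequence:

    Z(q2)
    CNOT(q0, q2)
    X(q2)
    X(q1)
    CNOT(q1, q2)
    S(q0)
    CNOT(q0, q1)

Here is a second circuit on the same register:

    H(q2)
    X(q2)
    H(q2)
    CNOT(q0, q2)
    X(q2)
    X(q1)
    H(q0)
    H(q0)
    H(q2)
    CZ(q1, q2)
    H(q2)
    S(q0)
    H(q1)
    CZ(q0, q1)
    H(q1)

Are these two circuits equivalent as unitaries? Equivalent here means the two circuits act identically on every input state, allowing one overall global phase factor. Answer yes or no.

Yes, they are equivalent — the unitaries differ by at most a global phase.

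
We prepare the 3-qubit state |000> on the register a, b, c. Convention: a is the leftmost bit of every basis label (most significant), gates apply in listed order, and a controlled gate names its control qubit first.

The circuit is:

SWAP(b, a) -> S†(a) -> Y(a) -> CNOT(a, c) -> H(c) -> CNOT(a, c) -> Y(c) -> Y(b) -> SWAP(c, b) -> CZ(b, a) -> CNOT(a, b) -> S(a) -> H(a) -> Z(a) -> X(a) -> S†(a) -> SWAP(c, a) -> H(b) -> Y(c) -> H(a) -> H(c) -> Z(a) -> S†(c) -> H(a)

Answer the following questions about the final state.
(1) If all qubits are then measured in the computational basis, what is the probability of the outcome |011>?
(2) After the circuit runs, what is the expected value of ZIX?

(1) Outcome |011> occurs with probability 1/2.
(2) The expectation value of ZIX is 1.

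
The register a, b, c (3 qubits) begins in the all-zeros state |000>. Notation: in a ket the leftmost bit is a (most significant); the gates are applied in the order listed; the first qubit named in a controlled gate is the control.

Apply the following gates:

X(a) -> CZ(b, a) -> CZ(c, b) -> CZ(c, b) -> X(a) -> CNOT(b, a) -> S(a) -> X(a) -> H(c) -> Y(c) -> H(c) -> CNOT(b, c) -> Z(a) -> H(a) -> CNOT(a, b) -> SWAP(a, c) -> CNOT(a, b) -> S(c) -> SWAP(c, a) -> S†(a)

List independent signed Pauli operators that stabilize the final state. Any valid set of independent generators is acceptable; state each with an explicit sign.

The stabilizer group can be generated by -XXI, -ZZI, -IIZ, among other valid generating sets.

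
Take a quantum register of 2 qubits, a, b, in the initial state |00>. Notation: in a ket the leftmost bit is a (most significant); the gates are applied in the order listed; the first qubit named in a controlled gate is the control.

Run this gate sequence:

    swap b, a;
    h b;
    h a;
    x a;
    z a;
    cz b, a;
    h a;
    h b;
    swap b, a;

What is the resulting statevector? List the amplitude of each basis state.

After the circuit, the state carries amplitude 1/2 on |00>, 1/2 on |01>, -1/2 on |10>, 1/2 on |11>.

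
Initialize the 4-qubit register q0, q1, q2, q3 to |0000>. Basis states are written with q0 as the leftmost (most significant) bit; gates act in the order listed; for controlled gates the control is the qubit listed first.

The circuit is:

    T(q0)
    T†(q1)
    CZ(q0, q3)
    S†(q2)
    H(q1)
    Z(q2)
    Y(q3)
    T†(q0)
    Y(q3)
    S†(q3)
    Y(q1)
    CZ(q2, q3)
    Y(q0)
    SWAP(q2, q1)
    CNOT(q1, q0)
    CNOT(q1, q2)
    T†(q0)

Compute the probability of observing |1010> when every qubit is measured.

Outcome |1010> occurs with probability 1/2.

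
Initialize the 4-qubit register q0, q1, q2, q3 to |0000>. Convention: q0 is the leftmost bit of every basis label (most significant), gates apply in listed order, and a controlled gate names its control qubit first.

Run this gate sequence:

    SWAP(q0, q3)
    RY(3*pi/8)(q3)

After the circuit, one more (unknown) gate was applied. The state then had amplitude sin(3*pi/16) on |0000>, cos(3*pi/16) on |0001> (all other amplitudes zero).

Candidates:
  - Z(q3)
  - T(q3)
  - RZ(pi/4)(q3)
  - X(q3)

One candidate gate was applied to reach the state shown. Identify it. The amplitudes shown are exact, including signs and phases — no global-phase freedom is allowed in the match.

The unique candidate consistent with the amplitudes is X(q3).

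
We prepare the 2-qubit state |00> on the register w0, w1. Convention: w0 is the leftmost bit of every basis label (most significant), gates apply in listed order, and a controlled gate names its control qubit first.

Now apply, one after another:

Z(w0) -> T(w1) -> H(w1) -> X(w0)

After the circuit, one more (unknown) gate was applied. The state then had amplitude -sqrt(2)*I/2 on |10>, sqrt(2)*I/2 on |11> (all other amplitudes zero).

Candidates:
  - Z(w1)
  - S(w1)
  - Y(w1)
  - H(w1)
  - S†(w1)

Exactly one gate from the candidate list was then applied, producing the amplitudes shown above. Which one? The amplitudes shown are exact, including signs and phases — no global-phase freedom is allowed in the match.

The applied gate was Y(w1).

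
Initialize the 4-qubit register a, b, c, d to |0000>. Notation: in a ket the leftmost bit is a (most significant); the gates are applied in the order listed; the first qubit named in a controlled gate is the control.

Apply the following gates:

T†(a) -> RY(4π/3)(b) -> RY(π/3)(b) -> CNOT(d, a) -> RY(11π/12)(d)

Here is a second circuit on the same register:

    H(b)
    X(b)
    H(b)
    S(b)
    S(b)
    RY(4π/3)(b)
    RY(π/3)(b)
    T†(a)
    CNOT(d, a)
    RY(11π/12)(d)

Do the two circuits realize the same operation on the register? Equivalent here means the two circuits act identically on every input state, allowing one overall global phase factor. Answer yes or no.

Yes, they are equivalent — the unitaries differ by at most a global phase.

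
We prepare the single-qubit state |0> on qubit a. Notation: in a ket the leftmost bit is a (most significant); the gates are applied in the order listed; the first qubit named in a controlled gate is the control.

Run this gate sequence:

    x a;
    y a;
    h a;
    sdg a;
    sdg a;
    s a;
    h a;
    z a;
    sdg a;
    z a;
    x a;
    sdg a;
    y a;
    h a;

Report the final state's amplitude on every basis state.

The resulting statevector has amplitude sqrt(2)/2 on |0>, sqrt(2)*I/2 on |1>.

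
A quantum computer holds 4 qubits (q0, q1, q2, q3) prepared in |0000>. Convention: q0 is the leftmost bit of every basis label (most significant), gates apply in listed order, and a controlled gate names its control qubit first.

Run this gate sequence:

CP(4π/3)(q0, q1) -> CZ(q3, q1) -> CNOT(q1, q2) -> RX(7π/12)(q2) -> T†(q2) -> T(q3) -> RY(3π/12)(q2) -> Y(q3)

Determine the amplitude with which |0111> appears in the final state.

|0111> carries amplitude 0 in the final state.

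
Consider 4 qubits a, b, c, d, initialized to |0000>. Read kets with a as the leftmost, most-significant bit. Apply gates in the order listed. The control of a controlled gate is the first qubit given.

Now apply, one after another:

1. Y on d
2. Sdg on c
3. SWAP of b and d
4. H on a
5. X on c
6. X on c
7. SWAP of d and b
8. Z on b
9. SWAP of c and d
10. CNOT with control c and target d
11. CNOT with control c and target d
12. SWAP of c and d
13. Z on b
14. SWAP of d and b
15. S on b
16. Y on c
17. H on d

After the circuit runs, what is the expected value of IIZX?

The observable IIZX averages to -1.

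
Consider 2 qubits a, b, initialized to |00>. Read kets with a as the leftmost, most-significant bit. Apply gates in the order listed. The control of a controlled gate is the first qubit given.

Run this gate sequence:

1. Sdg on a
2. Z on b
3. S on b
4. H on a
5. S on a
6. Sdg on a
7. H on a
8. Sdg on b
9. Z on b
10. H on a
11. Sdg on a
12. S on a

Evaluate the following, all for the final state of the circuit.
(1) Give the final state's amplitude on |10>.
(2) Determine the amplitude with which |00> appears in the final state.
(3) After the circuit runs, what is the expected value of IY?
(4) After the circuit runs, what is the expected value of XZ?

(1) |10> carries amplitude sqrt(2)/2 in the final state. Key observation: gates 2-9 undo each other exactly, leaving only the rest of the circuit to track.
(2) The amplitude on |00> is sqrt(2)/2.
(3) In the final state, IY has expectation 0.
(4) The observable XZ averages to 1.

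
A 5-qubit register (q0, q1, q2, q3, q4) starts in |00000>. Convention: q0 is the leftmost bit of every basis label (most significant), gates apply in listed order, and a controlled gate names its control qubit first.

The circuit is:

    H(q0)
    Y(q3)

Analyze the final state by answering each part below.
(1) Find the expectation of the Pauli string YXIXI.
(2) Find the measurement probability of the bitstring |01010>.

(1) The observable YXIXI averages to 0.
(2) The probability of measuring |01010> is 0.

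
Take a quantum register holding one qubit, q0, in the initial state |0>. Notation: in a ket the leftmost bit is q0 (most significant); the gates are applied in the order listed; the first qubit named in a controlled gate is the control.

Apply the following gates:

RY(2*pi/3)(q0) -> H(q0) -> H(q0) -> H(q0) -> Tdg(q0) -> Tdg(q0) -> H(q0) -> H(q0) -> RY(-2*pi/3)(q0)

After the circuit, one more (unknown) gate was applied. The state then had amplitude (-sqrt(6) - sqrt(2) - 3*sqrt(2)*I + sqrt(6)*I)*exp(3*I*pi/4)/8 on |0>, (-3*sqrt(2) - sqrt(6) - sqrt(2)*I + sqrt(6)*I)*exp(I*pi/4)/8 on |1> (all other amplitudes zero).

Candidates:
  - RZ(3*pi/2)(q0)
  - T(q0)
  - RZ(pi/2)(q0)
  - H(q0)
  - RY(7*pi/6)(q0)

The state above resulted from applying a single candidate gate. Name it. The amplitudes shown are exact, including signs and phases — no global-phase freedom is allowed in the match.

It was RZ(pi/2)(q0) that produced the state shown.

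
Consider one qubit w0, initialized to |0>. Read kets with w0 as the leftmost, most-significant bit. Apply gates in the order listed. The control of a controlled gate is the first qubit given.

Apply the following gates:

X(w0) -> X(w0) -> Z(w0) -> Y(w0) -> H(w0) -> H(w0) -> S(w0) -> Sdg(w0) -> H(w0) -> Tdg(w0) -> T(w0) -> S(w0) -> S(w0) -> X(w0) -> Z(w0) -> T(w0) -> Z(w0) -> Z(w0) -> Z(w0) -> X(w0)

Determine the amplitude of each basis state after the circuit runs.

After the circuit, the state carries amplitude sqrt(2)*exp(3*I*pi/4)/2 on |0>, sqrt(2)*I/2 on |1>.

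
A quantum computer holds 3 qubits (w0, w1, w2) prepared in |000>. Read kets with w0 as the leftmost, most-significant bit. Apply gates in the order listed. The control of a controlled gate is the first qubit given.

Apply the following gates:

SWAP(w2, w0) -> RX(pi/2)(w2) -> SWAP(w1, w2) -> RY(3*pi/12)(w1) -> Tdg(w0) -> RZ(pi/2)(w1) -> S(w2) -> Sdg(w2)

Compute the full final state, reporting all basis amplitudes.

The resulting statevector has amplitude sqrt(2)*(sqrt(2 - sqrt(2)) - I*sqrt(sqrt(2) + 2))*exp(I*pi/4)/4 on |000>, -sqrt(2)*sqrt(sqrt(2) + 2)*exp(3*I*pi/4)/4 + sqrt(2)*sqrt(2 - sqrt(2))*exp(I*pi/4)/4 on |010>, and 0 on every other basis state. Key observation: gates 7-8 undo each other exactly, leaving only the rest of the circuit to track.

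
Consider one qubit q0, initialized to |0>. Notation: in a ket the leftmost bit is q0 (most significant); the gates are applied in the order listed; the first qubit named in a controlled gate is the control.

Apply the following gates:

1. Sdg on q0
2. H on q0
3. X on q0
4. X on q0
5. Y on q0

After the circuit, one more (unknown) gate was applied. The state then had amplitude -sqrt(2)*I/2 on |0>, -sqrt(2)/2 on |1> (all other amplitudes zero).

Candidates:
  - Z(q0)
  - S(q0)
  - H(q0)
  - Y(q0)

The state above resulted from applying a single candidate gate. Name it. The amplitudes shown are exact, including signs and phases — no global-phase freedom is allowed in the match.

The unique candidate consistent with the amplitudes is S(q0). Key observation: the block from step 3 through step 4 cancels to the identity and can be dropped.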